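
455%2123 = 455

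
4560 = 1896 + 2664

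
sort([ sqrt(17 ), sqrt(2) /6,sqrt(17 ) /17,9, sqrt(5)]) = [ sqrt(2) /6,sqrt(17 )/17, sqrt( 5 ), sqrt (17 ),9]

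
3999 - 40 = 3959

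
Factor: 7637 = 7^1*1091^1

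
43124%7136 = 308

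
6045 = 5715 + 330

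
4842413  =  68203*71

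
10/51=10/51   =  0.20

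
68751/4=17187+3/4 = 17187.75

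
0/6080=0 = 0.00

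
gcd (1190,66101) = 7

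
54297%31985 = 22312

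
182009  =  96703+85306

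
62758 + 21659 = 84417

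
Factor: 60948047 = 647^1 * 94201^1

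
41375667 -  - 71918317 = 113293984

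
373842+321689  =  695531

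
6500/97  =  67 + 1/97 = 67.01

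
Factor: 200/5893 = 2^3 * 5^2*71^ (  -  1)*83^ (  -  1)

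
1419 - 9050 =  - 7631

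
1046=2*523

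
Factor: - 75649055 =  -  5^1*15129811^1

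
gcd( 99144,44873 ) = 1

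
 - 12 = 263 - 275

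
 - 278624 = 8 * ( - 34828)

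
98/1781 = 98/1781= 0.06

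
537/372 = 179/124 =1.44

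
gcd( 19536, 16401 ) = 33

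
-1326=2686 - 4012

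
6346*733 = 4651618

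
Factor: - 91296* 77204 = -2^7 * 3^2 * 317^1 * 19301^1 = - 7048416384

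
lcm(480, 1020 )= 8160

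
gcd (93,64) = 1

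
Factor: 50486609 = 71^1 * 79^1*9001^1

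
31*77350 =2397850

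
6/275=6/275 = 0.02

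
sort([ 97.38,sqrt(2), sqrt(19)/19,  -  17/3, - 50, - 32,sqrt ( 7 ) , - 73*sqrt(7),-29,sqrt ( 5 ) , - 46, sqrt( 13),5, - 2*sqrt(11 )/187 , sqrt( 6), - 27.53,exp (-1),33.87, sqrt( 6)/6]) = [ - 73*sqrt(7),-50, - 46,  -  32, - 29, - 27.53, - 17/3 , - 2*sqrt(11)/187, sqrt( 19)/19,exp( - 1),sqrt( 6 ) /6,sqrt(2), sqrt( 5),  sqrt(6),sqrt (7), sqrt( 13 ),5,33.87,97.38]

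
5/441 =5/441 = 0.01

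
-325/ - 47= 6 + 43/47= 6.91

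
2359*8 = 18872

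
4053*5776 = 23410128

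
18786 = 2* 9393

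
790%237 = 79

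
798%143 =83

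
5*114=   570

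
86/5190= 43/2595 = 0.02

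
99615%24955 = 24750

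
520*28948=15052960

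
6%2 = 0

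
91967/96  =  91967/96 = 957.99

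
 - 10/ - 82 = 5/41 = 0.12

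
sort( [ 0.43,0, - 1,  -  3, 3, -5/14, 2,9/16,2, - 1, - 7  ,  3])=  [ - 7,- 3, - 1 , - 1 , - 5/14, 0,0.43, 9/16,2,2, 3 , 3]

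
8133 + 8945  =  17078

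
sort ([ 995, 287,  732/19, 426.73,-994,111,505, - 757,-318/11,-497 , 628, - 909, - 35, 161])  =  [ - 994, - 909, - 757,-497, - 35,-318/11, 732/19 , 111,161,287, 426.73, 505,628, 995] 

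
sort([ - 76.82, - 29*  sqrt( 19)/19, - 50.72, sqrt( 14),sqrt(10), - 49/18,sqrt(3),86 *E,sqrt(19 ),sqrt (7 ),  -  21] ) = [ - 76.82, - 50.72, - 21, - 29 * sqrt (19)/19, - 49/18,sqrt (3),sqrt ( 7), sqrt(10),sqrt(14), sqrt(19 ),86*E ]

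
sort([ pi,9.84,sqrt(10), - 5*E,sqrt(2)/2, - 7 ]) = [  -  5* E,-7,sqrt (2)/2, pi,sqrt( 10),9.84 ]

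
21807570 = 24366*895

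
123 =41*3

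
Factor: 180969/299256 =179/296  =  2^( - 3) *37^( - 1)*179^1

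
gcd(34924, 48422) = 2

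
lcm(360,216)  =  1080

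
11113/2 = 5556 + 1/2 = 5556.50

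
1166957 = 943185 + 223772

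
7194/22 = 327  =  327.00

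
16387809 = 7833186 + 8554623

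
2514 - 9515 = -7001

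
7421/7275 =1 + 146/7275 = 1.02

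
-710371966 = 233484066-943856032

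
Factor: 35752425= 3^1*5^2*313^1*1523^1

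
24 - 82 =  - 58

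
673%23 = 6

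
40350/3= 13450 = 13450.00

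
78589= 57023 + 21566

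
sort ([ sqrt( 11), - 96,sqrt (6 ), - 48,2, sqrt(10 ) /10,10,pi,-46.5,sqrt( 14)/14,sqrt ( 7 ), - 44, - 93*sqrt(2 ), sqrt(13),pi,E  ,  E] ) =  [ - 93*sqrt( 2), - 96, - 48,  -  46.5, - 44,sqrt(  14) /14,sqrt( 10) /10,2, sqrt(6) , sqrt( 7 ), E,E  ,  pi,pi, sqrt( 11), sqrt (13),10]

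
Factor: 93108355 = 5^1*18621671^1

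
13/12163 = 13/12163= 0.00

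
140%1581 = 140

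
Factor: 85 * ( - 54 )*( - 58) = 2^2*3^3 * 5^1*17^1*29^1  =  266220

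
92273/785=92273/785 = 117.55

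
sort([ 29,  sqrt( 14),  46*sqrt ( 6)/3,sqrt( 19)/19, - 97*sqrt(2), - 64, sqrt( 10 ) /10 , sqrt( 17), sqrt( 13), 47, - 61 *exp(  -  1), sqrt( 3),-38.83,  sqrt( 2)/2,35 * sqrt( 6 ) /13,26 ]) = [- 97 * sqrt( 2 ), -64, - 38.83,-61 * exp(-1 ), sqrt( 19) /19, sqrt( 10)/10, sqrt(2)/2,sqrt( 3),  sqrt(13 ), sqrt(14), sqrt( 17 ),  35* sqrt( 6)/13,26,29,46*sqrt(6 )/3,47] 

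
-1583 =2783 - 4366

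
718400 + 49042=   767442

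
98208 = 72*1364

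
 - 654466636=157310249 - 811776885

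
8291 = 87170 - 78879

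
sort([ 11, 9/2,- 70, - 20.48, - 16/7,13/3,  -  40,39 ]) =[ - 70, - 40, - 20.48, -16/7,13/3,9/2,11,39]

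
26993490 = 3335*8094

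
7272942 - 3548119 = 3724823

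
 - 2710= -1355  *2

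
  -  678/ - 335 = 2 + 8/335 = 2.02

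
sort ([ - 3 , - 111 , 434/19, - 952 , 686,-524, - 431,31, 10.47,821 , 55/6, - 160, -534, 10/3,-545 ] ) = [ - 952, - 545 , - 534, - 524, - 431,-160,- 111, - 3,  10/3,55/6,10.47,434/19, 31,686, 821]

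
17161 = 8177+8984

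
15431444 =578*26698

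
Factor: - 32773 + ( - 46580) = - 79353 = - 3^3*  2939^1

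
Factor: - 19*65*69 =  - 3^1 * 5^1 * 13^1*  19^1*23^1 = - 85215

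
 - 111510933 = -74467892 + -37043041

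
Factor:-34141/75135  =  -3^(  -  1)*5^( - 1)*5009^(-1)*34141^1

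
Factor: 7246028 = 2^2 * 1811507^1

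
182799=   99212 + 83587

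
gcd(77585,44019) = 1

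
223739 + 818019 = 1041758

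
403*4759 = 1917877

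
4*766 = 3064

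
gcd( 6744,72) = 24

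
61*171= 10431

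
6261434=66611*94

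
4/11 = 4/11 = 0.36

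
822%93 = 78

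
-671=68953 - 69624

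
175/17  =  10 + 5/17 = 10.29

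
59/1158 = 59/1158 = 0.05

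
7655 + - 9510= - 1855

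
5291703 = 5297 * 999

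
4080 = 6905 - 2825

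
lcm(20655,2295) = 20655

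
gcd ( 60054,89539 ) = 1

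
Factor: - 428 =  -2^2 * 107^1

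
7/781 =7/781 = 0.01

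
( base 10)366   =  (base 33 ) b3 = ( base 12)266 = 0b101101110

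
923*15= 13845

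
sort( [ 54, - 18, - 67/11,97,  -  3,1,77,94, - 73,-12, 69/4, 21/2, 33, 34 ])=[ - 73,-18,-12, - 67/11 ,-3, 1, 21/2, 69/4 , 33, 34, 54, 77, 94, 97] 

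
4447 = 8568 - 4121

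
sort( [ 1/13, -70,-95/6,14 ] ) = [ - 70 , - 95/6,1/13 , 14]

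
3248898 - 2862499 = 386399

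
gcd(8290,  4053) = 1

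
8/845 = 8/845 = 0.01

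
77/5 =77/5 = 15.40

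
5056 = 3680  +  1376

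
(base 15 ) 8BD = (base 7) 5524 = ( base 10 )1978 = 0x7ba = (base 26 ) 2O2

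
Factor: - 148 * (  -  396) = 58608= 2^4*3^2*11^1*37^1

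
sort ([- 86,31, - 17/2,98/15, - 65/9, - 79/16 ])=[- 86,  -  17/2, - 65/9,  -  79/16, 98/15, 31] 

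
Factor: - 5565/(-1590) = 2^( - 1)*7^1= 7/2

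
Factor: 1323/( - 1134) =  -2^( -1) * 3^( - 1 )*7^1 =-7/6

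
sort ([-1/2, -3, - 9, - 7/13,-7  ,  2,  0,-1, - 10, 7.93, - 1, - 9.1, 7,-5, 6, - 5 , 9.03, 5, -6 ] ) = [ - 10,-9.1,-9 , - 7,- 6, - 5, - 5,  -  3,-1,-1,-7/13, - 1/2 , 0,2, 5, 6,7, 7.93, 9.03 ]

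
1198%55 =43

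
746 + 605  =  1351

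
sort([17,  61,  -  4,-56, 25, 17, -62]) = [-62,-56, - 4,17,17,  25,  61] 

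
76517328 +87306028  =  163823356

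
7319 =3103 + 4216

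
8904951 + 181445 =9086396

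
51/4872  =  17/1624 = 0.01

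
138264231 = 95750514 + 42513717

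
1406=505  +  901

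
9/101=9/101 = 0.09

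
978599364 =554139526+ 424459838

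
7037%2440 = 2157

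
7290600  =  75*97208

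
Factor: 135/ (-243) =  - 5/9 = - 3^( - 2) *5^1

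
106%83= 23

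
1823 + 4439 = 6262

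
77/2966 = 77/2966 = 0.03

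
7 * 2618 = 18326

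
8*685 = 5480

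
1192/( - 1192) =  - 1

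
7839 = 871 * 9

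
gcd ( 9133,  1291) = 1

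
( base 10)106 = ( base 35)31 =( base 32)3a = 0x6a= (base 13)82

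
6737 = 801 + 5936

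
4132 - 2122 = 2010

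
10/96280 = 1/9628= 0.00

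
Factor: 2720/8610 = 272/861 =2^4*3^( - 1 )*7^(  -  1)*17^1*41^( - 1)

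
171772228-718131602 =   -  546359374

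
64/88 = 8/11 = 0.73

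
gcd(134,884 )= 2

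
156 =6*26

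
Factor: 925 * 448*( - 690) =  - 285936000 = - 2^7 * 3^1*5^3*7^1 * 23^1*37^1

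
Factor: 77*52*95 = 2^2*5^1*7^1*11^1*13^1*19^1 = 380380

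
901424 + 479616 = 1381040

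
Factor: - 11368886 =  - 2^1*17^1*334379^1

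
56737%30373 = 26364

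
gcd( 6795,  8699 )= 1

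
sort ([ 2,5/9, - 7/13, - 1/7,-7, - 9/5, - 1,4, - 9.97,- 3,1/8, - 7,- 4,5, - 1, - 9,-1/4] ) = [ - 9.97, - 9, - 7, - 7, - 4, - 3, - 9/5, - 1 , - 1, - 7/13,  -  1/4,-1/7, 1/8, 5/9, 2,4, 5 ] 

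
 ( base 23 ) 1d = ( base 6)100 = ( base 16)24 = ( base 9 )40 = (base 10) 36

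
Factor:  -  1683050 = -2^1*5^2*41^1*821^1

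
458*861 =394338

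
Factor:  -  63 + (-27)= -2^1*3^2*5^1= - 90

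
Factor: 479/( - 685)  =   -5^(-1) * 137^(-1)*479^1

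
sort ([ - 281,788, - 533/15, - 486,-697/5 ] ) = [ - 486, - 281, - 697/5, - 533/15,788 ] 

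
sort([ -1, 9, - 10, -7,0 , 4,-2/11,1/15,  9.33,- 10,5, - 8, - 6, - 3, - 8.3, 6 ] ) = [- 10, - 10, - 8.3, - 8, - 7,-6, - 3, - 1, - 2/11,  0, 1/15,4,  5 , 6 , 9,9.33 ]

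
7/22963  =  7/22963 =0.00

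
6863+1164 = 8027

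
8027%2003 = 15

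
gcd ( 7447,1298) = 11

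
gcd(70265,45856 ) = 1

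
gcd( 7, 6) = 1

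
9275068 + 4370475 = 13645543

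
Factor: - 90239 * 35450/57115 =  - 2^1*5^1*709^1*11423^( - 1)*90239^1 = - 639794510/11423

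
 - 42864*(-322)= 13802208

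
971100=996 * 975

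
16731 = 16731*1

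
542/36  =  271/18 = 15.06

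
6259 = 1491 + 4768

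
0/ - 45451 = 0/1=- 0.00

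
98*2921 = 286258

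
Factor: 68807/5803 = 83/7 = 7^( - 1)*83^1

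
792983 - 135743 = 657240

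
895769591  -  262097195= 633672396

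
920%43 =17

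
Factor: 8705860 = 2^2*5^1* 211^1*2063^1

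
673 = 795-122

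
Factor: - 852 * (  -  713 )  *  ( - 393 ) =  - 238738068 = - 2^2*3^2*23^1 *31^1 * 71^1*131^1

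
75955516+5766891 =81722407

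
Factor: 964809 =3^2*107201^1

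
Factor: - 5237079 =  - 3^1 * 1745693^1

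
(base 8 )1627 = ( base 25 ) 1BJ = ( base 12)647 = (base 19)2a7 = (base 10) 919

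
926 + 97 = 1023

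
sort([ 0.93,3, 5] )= [0.93,3,5] 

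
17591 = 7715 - -9876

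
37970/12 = 3164 + 1/6= 3164.17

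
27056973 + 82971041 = 110028014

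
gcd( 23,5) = 1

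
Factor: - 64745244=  - 2^2*3^4 * 199831^1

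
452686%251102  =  201584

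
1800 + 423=2223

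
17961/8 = 17961/8 = 2245.12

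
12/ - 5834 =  - 1 + 2911/2917=- 0.00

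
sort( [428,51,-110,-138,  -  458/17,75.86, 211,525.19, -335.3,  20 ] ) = [-335.3 , -138,-110,  -  458/17,20, 51, 75.86,211, 428,525.19 ] 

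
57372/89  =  644 + 56/89 = 644.63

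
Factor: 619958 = 2^1*107^1*2897^1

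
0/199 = 0 =0.00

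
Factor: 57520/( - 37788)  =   - 14380/9447 = - 2^2 * 3^( -1 )* 5^1 * 47^( - 1)*67^(-1 ) * 719^1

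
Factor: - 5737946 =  - 2^1*73^1  *39301^1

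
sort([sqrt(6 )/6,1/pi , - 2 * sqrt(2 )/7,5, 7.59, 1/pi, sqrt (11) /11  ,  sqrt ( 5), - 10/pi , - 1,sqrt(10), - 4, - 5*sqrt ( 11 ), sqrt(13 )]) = [ - 5*sqrt(11 ), - 4, - 10/pi, - 1 , - 2 * sqrt(2)/7,sqrt( 11)/11,  1/pi , 1/pi , sqrt( 6 ) /6, sqrt(5 ), sqrt(10 ),sqrt(13),5, 7.59]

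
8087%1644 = 1511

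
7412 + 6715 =14127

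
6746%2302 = 2142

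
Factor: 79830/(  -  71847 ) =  - 2^1*3^( - 2 )*5^1 = - 10/9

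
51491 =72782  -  21291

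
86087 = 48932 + 37155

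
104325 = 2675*39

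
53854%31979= 21875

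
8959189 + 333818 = 9293007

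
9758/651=14+ 92/93 = 14.99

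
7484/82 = 3742/41 = 91.27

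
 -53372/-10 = 5337+1/5 = 5337.20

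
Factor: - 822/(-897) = 274/299 = 2^1*13^(-1)*23^( - 1)*137^1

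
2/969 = 2/969 = 0.00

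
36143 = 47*769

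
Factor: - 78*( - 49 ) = 3822 =2^1*3^1*7^2*13^1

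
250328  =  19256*13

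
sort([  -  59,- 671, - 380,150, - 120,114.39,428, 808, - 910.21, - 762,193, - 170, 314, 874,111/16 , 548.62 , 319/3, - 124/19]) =[ - 910.21, - 762, - 671, - 380, - 170, - 120, - 59, - 124/19,111/16,319/3,114.39, 150,193, 314 , 428,548.62,808, 874]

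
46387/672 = 69 + 19/672 = 69.03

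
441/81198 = 49/9022=0.01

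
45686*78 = 3563508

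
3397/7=485+2/7 = 485.29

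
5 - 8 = - 3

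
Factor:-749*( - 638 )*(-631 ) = -301530922 = - 2^1*  7^1*11^1*29^1*107^1*631^1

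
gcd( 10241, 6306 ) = 1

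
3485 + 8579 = 12064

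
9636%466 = 316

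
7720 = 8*965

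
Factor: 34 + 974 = 1008 = 2^4*3^2*7^1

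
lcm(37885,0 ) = 0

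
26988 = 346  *78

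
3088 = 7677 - 4589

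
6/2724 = 1/454  =  0.00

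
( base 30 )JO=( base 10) 594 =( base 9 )730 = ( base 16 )252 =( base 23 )12J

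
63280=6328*10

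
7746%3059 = 1628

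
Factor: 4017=3^1 *13^1*103^1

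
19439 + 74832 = 94271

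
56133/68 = 825 + 33/68 = 825.49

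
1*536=536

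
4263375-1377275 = 2886100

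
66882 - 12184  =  54698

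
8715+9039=17754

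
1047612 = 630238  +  417374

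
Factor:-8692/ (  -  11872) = 2^( - 3) * 7^( - 1)*41^1 = 41/56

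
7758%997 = 779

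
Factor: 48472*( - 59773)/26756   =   - 724329214/6689 = -2^1*7^1 * 73^1*83^1*6689^( - 1)*8539^1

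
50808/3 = 16936 = 16936.00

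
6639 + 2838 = 9477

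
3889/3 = 1296+ 1/3 = 1296.33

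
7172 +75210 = 82382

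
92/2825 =92/2825 = 0.03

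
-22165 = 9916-32081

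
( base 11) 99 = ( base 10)108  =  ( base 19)5d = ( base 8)154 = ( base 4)1230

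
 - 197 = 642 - 839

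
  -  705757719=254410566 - 960168285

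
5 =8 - 3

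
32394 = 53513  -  21119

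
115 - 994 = -879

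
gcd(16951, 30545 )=1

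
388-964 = - 576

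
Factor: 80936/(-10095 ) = - 2^3*3^( - 1 )*5^( - 1 )*67^1*151^1*673^( - 1)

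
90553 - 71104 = 19449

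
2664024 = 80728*33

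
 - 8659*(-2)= 17318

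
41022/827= 49  +  499/827  =  49.60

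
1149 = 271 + 878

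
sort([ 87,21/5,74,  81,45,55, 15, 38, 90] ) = [ 21/5, 15  ,  38,45,55,  74,81, 87, 90]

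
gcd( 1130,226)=226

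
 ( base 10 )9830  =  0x2666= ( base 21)1162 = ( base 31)a73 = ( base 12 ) 5832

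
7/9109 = 7/9109 = 0.00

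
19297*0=0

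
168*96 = 16128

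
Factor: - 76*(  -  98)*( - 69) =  - 513912 = - 2^3 * 3^1*7^2*19^1*23^1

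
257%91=75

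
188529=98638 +89891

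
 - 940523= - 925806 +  - 14717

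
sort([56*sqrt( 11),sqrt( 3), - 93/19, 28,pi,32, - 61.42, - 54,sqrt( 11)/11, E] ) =[ - 61.42, -54, - 93/19,sqrt( 11)/11,sqrt(3),E,pi,28, 32,56 * sqrt(11 )] 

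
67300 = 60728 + 6572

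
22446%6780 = 2106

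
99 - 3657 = -3558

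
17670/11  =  17670/11 =1606.36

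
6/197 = 6/197=0.03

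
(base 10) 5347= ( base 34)4l9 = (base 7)21406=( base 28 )6mr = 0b1010011100011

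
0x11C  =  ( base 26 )AO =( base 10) 284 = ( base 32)8s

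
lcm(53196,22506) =585156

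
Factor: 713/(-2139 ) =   -  3^(-1 ) = - 1/3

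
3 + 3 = 6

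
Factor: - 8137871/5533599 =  - 3^ (  -  1)* 7^2 * 19^1*269^ ( - 1)*6857^( - 1)*8741^1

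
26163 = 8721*3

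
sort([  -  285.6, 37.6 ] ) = [ - 285.6, 37.6]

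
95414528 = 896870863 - 801456335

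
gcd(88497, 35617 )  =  1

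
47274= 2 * 23637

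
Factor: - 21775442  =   - 2^1*13^1*389^1*2153^1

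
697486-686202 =11284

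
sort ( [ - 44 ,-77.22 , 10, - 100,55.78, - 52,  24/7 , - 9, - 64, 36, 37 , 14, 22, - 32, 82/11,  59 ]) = [-100, - 77.22, - 64, - 52, - 44, - 32 , - 9 , 24/7, 82/11 , 10,14 , 22,36,  37, 55.78,  59 ] 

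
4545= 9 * 505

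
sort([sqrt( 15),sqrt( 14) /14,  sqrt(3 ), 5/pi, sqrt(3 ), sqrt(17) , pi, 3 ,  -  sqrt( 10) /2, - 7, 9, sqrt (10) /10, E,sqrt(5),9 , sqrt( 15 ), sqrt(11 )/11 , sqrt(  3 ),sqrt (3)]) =[ - 7,- sqrt( 10 )/2,  sqrt( 14)/14 , sqrt( 11)/11,sqrt( 10) /10 , 5/pi, sqrt( 3 ),sqrt( 3 ) , sqrt( 3 ), sqrt(3 ), sqrt( 5 ),E,3,pi, sqrt( 15), sqrt( 15 ), sqrt(17 ),  9  ,  9]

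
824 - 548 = 276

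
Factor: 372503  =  137^1*2719^1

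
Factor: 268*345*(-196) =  - 18122160 =- 2^4 * 3^1*5^1 * 7^2*23^1 *67^1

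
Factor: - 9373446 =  - 2^1*3^2 * 520747^1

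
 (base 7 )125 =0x44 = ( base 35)1x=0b1000100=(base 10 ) 68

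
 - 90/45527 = -1 +45437/45527 = - 0.00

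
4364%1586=1192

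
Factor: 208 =2^4*13^1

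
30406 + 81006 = 111412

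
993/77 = 993/77   =  12.90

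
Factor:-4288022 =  - 2^1*2144011^1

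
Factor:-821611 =-7^1*117373^1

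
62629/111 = 564  +  25/111=564.23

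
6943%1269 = 598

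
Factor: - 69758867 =-69758867^1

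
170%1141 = 170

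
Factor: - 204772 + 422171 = 7^1 * 13^1 * 2389^1 =217399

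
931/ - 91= - 11 + 10/13 = - 10.23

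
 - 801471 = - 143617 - 657854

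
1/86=1/86 =0.01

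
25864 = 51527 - 25663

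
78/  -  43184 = -39/21592 = - 0.00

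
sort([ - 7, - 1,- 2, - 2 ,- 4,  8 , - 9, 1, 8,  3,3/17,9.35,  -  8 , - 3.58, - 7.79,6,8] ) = [- 9, - 8, - 7.79, - 7,  -  4, - 3.58, - 2, - 2, - 1,  3/17,1,3,6,8 , 8,8,9.35] 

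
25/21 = 1 + 4/21  =  1.19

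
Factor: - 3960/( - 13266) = 20/67 = 2^2 * 5^1*67^(-1 ) 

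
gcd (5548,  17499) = 19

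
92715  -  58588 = 34127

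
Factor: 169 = 13^2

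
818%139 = 123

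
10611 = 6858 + 3753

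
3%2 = 1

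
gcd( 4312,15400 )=616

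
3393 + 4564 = 7957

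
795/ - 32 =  - 795/32 = -24.84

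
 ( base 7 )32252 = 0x1f58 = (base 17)1AD0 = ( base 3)102000012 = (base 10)8024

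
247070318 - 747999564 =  -500929246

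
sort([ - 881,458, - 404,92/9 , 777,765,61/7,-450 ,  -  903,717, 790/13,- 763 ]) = [ - 903, - 881,-763, - 450, - 404,  61/7 , 92/9,790/13,458,717, 765, 777]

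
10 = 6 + 4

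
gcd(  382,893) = 1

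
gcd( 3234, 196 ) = 98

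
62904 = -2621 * (  -  24) 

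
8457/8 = 1057+1/8= 1057.12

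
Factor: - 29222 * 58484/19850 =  - 854509724/9925=-2^2*5^( - 2)*19^1*397^( - 1)*769^1*14621^1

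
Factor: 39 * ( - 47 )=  -1833 = - 3^1*13^1*47^1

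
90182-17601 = 72581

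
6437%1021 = 311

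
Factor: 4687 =43^1 * 109^1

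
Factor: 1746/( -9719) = -2^1 * 3^2*97^1*9719^( - 1)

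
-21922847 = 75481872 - 97404719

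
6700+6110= 12810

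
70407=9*7823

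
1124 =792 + 332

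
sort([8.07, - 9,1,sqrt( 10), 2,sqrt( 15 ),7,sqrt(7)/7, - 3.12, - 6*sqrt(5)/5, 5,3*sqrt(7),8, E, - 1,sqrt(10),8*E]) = [  -  9, - 3.12, - 6 *sqrt( 5)/5, - 1 , sqrt(7)/7,1, 2, E,sqrt(10 ),sqrt( 10 ) , sqrt( 15 ),5,7,3 * sqrt( 7), 8, 8.07,8*E]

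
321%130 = 61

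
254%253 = 1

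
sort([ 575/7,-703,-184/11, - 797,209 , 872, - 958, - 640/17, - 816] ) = [ -958, - 816,  -  797,-703,  -  640/17, - 184/11 , 575/7, 209, 872] 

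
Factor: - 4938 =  - 2^1*3^1*823^1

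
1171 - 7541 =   -  6370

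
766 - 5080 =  - 4314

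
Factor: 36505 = 5^1*7^2*149^1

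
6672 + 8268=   14940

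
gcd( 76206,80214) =6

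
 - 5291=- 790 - 4501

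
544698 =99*5502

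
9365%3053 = 206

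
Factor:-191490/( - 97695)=2^1*3^( - 1)*167^( - 1 )*491^1 = 982/501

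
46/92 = 1/2  =  0.50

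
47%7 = 5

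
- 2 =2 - 4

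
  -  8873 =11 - 8884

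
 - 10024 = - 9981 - 43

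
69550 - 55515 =14035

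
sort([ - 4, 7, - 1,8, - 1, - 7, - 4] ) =[ - 7, - 4,-4, - 1, - 1,7, 8 ]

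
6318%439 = 172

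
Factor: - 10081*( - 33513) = 3^1*17^1*593^1*11171^1 = 337844553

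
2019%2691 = 2019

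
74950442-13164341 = 61786101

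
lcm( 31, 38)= 1178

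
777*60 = 46620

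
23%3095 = 23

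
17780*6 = 106680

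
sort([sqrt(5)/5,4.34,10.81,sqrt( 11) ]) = [ sqrt( 5 )/5, sqrt( 11),4.34, 10.81] 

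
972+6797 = 7769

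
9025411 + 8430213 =17455624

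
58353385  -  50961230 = 7392155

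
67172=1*67172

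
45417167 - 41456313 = 3960854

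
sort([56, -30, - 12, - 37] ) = [ - 37, - 30, - 12,56]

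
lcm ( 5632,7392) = 118272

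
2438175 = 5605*435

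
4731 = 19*249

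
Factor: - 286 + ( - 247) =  - 13^1 *41^1= - 533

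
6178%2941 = 296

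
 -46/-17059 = 46/17059 = 0.00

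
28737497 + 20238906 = 48976403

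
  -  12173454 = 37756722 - 49930176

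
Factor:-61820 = -2^2*5^1*11^1*281^1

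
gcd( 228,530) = 2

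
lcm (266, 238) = 4522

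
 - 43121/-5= 43121/5  =  8624.20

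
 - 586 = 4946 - 5532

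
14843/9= 14843/9 =1649.22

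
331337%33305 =31592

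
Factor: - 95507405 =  - 5^1*7^1* 163^1*16741^1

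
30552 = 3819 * 8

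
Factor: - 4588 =  -  2^2*31^1*37^1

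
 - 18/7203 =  - 6/2401= - 0.00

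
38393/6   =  6398 + 5/6  =  6398.83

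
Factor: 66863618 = 2^1*17^2*29^1 * 3989^1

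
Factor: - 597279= -3^1*89^1*2237^1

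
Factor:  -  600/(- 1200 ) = 2^( - 1) =1/2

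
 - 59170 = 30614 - 89784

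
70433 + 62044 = 132477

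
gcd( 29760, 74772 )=372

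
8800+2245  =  11045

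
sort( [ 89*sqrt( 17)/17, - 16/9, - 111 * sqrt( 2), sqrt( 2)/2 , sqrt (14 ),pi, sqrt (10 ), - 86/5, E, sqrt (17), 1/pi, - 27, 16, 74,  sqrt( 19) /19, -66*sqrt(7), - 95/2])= [ - 66*sqrt(7 ), - 111*sqrt( 2 ),  -  95/2, - 27, - 86/5, - 16/9, sqrt( 19) /19,1/pi , sqrt(2 )/2,E, pi,sqrt ( 10), sqrt( 14 ), sqrt( 17), 16, 89  *  sqrt( 17 )/17, 74]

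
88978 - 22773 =66205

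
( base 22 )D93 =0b1100101011101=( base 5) 201433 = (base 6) 50021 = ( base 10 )6493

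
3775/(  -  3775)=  - 1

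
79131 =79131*1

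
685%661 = 24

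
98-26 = 72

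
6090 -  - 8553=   14643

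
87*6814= 592818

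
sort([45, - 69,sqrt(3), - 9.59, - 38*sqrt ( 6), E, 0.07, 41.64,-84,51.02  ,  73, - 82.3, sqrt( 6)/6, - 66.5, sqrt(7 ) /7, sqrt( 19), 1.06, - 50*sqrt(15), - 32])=[ - 50*sqrt(15), - 38*sqrt( 6) , -84,-82.3, - 69, - 66.5, - 32, - 9.59, 0.07, sqrt(7)/7, sqrt(6) /6, 1.06, sqrt(3 ) , E,sqrt(19 ) , 41.64, 45,51.02, 73 ] 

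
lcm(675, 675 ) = 675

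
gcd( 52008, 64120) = 8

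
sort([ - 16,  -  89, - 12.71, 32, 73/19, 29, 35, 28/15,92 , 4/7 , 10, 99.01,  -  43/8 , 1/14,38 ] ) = [-89,-16, - 12.71, - 43/8,1/14, 4/7, 28/15,73/19 , 10,29, 32,35, 38, 92, 99.01] 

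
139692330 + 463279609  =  602971939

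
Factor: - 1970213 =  - 7^1 * 37^1*7607^1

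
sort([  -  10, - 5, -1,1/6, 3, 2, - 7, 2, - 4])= [ - 10, - 7,-5,  -  4, - 1,1/6, 2,2,3 ]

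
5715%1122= 105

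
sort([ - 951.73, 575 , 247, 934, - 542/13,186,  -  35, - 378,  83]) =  [ - 951.73, - 378, - 542/13, - 35 , 83, 186, 247,575, 934]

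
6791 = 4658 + 2133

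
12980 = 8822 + 4158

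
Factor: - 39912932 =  - 2^2*29^1*337^1 * 1021^1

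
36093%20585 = 15508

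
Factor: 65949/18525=5^( -2)*89^1= 89/25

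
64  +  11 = 75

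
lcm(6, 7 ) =42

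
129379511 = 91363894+38015617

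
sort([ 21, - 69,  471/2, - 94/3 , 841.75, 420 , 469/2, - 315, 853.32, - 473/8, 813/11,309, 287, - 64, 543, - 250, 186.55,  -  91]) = [ - 315 ,-250, - 91, - 69,-64, - 473/8, - 94/3, 21,813/11, 186.55, 469/2, 471/2, 287,309, 420 , 543, 841.75, 853.32]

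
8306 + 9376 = 17682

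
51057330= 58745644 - 7688314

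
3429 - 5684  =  -2255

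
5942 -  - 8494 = 14436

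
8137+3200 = 11337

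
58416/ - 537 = -109  +  39/179   =  - 108.78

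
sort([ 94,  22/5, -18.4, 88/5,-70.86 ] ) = [-70.86,  -  18.4,22/5,88/5,94 ] 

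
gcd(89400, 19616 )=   8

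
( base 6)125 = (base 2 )110101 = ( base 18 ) 2H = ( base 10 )53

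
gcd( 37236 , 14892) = 12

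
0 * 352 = 0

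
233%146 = 87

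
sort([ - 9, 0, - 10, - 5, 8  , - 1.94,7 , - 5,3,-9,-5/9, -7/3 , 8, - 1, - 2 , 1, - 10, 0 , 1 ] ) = [ - 10,-10, - 9, - 9,- 5, - 5, - 7/3, - 2, - 1.94,  -  1, - 5/9,0,0 , 1,1,3, 7 , 8, 8] 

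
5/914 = 5/914 = 0.01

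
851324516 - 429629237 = 421695279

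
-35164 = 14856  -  50020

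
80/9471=80/9471 = 0.01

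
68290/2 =34145 = 34145.00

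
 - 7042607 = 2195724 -9238331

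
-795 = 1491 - 2286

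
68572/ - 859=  - 68572/859 = - 79.83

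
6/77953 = 6/77953 = 0.00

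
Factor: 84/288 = 7/24 = 2^( - 3 )*3^( - 1 )*7^1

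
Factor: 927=3^2*103^1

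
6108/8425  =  6108/8425 = 0.72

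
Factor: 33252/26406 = 2^1*3^( - 3)*17^1 = 34/27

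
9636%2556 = 1968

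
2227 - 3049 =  -822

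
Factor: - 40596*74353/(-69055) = 2^2 * 3^1*5^( - 1) * 7^( - 1)*17^1 * 199^1*1973^( - 1 )*74353^1 =3018434388/69055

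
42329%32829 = 9500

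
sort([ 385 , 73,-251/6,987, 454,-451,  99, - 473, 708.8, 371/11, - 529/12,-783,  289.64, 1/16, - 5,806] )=[-783, - 473, - 451, - 529/12 ,  -  251/6, - 5 , 1/16,371/11, 73,99, 289.64, 385, 454, 708.8, 806,987] 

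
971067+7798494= 8769561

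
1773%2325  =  1773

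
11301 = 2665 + 8636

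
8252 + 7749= 16001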